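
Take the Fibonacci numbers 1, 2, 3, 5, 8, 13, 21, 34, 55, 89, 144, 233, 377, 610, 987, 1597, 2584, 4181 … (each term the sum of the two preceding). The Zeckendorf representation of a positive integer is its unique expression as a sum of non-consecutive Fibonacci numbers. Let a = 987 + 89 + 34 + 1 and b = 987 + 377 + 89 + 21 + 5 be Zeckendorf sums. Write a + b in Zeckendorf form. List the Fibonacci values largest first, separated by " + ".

2584 + 5 + 1

The two numbers are 1111 and 1479, so their sum is 2590.
Repeatedly subtract the largest Fibonacci number that fits:
take 2584 (≤ 2590); 2590 − 2584 = 6
take 5 (≤ 6); 6 − 5 = 1
take 1 (≤ 1); 1 − 1 = 0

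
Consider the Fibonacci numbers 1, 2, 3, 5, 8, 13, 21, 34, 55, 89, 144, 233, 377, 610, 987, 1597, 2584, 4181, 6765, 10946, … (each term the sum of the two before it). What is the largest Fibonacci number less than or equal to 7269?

6765 ≤ 7269 < 10946, so the largest Fibonacci number not exceeding 7269 is 6765.

6765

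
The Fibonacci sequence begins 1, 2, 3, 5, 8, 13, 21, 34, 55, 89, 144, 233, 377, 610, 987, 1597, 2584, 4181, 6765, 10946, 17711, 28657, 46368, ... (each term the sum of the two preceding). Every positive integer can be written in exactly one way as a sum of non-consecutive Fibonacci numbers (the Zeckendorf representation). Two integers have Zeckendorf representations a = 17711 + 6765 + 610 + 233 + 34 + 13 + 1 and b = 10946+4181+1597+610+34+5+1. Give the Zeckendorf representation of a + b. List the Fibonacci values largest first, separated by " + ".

The two numbers are 25367 and 17374, so their sum is 42741.
42741: greatest Fibonacci not exceeding it is 28657, leaving 14084
14084: greatest Fibonacci not exceeding it is 10946, leaving 3138
3138: greatest Fibonacci not exceeding it is 2584, leaving 554
554: greatest Fibonacci not exceeding it is 377, leaving 177
177: greatest Fibonacci not exceeding it is 144, leaving 33
33: greatest Fibonacci not exceeding it is 21, leaving 12
12: greatest Fibonacci not exceeding it is 8, leaving 4
4: greatest Fibonacci not exceeding it is 3, leaving 1
1: greatest Fibonacci not exceeding it is 1, leaving 0

28657 + 10946 + 2584 + 377 + 144 + 21 + 8 + 3 + 1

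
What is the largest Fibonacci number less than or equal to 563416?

514229 ≤ 563416 < 832040, so the largest Fibonacci number not exceeding 563416 is 514229.

514229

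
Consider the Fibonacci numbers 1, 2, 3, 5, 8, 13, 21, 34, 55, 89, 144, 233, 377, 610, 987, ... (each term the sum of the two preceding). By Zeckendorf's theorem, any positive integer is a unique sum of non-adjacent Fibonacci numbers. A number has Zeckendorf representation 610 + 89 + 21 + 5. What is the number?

610 + 89 + 21 + 5 = 725.

725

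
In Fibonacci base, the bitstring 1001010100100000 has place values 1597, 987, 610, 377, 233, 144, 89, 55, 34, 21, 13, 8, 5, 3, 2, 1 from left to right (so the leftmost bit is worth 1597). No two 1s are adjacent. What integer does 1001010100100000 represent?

Summing the place values of the 1 bits: 1597 + 377 + 144 + 55 + 13 = 2186.

2186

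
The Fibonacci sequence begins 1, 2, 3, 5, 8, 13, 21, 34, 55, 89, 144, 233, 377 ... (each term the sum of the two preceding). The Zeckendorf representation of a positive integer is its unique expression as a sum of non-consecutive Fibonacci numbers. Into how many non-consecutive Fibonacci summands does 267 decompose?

Greedily peel off the largest Fibonacci term at each step:
take 233 (≤ 267); 267 − 233 = 34
take 34 (≤ 34); 34 − 34 = 0
267 = 233 + 34, which has 2 terms.

2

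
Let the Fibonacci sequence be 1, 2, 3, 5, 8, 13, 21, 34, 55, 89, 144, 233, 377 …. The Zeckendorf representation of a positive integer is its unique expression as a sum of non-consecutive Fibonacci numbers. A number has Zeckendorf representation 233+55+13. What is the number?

233+55+13 = 301.

301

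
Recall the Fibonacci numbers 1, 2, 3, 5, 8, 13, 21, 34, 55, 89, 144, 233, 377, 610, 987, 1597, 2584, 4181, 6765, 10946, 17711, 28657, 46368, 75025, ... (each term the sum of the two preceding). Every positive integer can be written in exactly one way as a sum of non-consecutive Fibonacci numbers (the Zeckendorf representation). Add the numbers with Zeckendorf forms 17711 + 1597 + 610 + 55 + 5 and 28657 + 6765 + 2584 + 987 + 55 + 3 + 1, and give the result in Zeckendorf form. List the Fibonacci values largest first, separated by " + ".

The two numbers are 19978 and 39052, so their sum is 59030.
Greedily peel off the largest Fibonacci term at each step:
take 46368 (≤ 59030); 59030 − 46368 = 12662
take 10946 (≤ 12662); 12662 − 10946 = 1716
take 1597 (≤ 1716); 1716 − 1597 = 119
take 89 (≤ 119); 119 − 89 = 30
take 21 (≤ 30); 30 − 21 = 9
take 8 (≤ 9); 9 − 8 = 1
take 1 (≤ 1); 1 − 1 = 0

46368 + 10946 + 1597 + 89 + 21 + 8 + 1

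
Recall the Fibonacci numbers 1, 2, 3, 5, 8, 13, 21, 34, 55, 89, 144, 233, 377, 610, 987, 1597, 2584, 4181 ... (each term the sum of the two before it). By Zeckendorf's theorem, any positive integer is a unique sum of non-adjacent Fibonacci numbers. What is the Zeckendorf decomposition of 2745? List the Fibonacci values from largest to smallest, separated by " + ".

take 2584 (≤ 2745); 2745 − 2584 = 161
take 144 (≤ 161); 161 − 144 = 17
take 13 (≤ 17); 17 − 13 = 4
take 3 (≤ 4); 4 − 3 = 1
take 1 (≤ 1); 1 − 1 = 0
So 2745 = 2584 + 144 + 13 + 3 + 1, with no two terms consecutive in the sequence.

2584 + 144 + 13 + 3 + 1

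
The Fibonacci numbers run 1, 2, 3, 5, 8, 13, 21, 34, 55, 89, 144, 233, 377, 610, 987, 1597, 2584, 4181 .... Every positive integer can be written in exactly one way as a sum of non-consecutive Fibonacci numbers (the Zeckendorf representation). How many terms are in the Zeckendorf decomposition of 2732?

2732 − 2584 = 148
148 − 144 = 4
4 − 3 = 1
1 − 1 = 0
2732 = 2584 + 144 + 3 + 1, which has 4 terms.

4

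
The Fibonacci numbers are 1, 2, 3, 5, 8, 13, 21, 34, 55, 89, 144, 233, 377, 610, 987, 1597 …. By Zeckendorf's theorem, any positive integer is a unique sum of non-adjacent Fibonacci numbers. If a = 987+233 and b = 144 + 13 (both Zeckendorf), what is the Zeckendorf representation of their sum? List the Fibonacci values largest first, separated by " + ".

The two numbers are 1220 and 157, so their sum is 1377.
1377: greatest Fibonacci not exceeding it is 987, leaving 390
390: greatest Fibonacci not exceeding it is 377, leaving 13
13: greatest Fibonacci not exceeding it is 13, leaving 0

987 + 377 + 13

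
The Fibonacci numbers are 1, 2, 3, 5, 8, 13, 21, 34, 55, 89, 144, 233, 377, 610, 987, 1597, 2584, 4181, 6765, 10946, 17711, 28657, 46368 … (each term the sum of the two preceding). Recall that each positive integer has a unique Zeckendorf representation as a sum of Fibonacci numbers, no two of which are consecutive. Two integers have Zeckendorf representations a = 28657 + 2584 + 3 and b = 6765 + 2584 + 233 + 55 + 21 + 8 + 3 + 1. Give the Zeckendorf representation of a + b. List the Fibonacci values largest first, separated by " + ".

28657 + 10946 + 987 + 233 + 89 + 2

The two numbers are 31244 and 9670, so their sum is 40914.
largest Fibonacci ≤ 40914 is 28657; 40914 − 28657 = 12257
largest Fibonacci ≤ 12257 is 10946; 12257 − 10946 = 1311
largest Fibonacci ≤ 1311 is 987; 1311 − 987 = 324
largest Fibonacci ≤ 324 is 233; 324 − 233 = 91
largest Fibonacci ≤ 91 is 89; 91 − 89 = 2
largest Fibonacci ≤ 2 is 2; 2 − 2 = 0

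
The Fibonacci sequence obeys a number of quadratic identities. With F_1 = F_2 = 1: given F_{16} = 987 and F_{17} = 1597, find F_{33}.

By F_{2k+1} = F_k² + F_{k+1}²: F_{33} = 987² + 1597² = 974169 + 2550409 = 3524578.

3524578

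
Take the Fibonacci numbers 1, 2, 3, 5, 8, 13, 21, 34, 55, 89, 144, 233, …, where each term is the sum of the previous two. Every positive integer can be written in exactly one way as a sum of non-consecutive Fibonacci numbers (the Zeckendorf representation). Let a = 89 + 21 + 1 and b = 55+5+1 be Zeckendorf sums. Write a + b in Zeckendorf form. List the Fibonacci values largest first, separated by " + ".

144 + 21 + 5 + 2

The two numbers are 111 and 61, so their sum is 172.
Greedily peel off the largest Fibonacci term at each step:
take 144 (≤ 172); 172 − 144 = 28
take 21 (≤ 28); 28 − 21 = 7
take 5 (≤ 7); 7 − 5 = 2
take 2 (≤ 2); 2 − 2 = 0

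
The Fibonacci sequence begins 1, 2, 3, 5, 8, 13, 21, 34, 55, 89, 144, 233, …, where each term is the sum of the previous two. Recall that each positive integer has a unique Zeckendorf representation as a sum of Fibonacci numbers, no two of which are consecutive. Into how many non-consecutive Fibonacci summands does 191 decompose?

Repeatedly subtract the largest Fibonacci number that fits:
144 ≤ 191 < 233, so take 144; remainder 47
34 ≤ 47 < 55, so take 34; remainder 13
13 ≤ 13 < 21, so take 13; remainder 0
191 = 144 + 34 + 13, which has 3 terms.

3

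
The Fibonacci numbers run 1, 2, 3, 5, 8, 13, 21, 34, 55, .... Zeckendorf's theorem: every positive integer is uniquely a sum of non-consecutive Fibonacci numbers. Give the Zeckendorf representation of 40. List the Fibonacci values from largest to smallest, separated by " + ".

34 + 5 + 1

Greedy algorithm:
take 34 (≤ 40); 40 − 34 = 6
take 5 (≤ 6); 6 − 5 = 1
take 1 (≤ 1); 1 − 1 = 0
So 40 = 34 + 5 + 1, with no two terms consecutive in the sequence.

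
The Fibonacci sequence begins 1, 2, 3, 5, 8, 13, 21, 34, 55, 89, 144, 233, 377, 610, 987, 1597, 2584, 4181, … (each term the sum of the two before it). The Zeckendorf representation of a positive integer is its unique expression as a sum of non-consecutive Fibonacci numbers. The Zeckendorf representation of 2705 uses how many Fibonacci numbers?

largest Fibonacci ≤ 2705 is 2584; 2705 − 2584 = 121
largest Fibonacci ≤ 121 is 89; 121 − 89 = 32
largest Fibonacci ≤ 32 is 21; 32 − 21 = 11
largest Fibonacci ≤ 11 is 8; 11 − 8 = 3
largest Fibonacci ≤ 3 is 3; 3 − 3 = 0
2705 = 2584 + 89 + 21 + 8 + 3, which has 5 terms.

5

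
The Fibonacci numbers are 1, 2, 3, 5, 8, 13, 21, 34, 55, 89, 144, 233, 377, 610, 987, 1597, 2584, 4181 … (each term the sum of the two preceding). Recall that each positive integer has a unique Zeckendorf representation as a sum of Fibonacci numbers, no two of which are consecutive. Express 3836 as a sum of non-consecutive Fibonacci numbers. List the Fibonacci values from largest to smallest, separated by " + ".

2584 + 987 + 233 + 21 + 8 + 3

Greedy algorithm:
3836: greatest Fibonacci not exceeding it is 2584, leaving 1252
1252: greatest Fibonacci not exceeding it is 987, leaving 265
265: greatest Fibonacci not exceeding it is 233, leaving 32
32: greatest Fibonacci not exceeding it is 21, leaving 11
11: greatest Fibonacci not exceeding it is 8, leaving 3
3: greatest Fibonacci not exceeding it is 3, leaving 0
So 3836 = 2584 + 987 + 233 + 21 + 8 + 3, with no two terms consecutive in the sequence.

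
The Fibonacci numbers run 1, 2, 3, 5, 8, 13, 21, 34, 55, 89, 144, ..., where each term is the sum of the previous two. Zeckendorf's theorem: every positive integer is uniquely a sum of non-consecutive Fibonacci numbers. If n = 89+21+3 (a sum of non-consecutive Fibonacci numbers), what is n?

89+21+3 = 113.

113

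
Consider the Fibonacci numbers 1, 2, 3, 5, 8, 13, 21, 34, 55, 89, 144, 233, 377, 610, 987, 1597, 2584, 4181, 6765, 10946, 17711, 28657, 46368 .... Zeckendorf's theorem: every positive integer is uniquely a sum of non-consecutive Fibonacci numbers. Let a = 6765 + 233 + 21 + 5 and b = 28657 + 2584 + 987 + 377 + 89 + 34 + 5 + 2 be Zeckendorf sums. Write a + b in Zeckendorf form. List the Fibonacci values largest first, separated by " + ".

28657 + 10946 + 144 + 8 + 3 + 1

The two numbers are 7024 and 32735, so their sum is 39759.
Greedy algorithm:
39759: greatest Fibonacci not exceeding it is 28657, leaving 11102
11102: greatest Fibonacci not exceeding it is 10946, leaving 156
156: greatest Fibonacci not exceeding it is 144, leaving 12
12: greatest Fibonacci not exceeding it is 8, leaving 4
4: greatest Fibonacci not exceeding it is 3, leaving 1
1: greatest Fibonacci not exceeding it is 1, leaving 0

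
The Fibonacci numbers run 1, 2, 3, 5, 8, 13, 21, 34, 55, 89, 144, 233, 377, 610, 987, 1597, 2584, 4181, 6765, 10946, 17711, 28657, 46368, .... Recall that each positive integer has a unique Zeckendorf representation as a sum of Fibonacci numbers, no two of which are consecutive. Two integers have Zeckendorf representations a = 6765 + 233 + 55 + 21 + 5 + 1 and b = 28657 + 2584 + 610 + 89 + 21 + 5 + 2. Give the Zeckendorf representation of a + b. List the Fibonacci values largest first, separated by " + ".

28657 + 6765 + 2584 + 987 + 55

The two numbers are 7080 and 31968, so their sum is 39048.
Repeatedly subtract the largest Fibonacci number that fits:
subtract 28657 from 39048: 10391 remains
subtract 6765 from 10391: 3626 remains
subtract 2584 from 3626: 1042 remains
subtract 987 from 1042: 55 remains
subtract 55 from 55: 0 remains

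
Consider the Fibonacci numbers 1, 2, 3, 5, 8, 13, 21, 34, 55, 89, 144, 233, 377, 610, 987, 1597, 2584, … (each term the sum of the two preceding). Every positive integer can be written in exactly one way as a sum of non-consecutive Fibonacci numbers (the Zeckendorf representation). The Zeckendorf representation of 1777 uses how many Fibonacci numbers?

4

Repeatedly subtract the largest Fibonacci number that fits:
1777 − 1597 = 180
180 − 144 = 36
36 − 34 = 2
2 − 2 = 0
1777 = 1597 + 144 + 34 + 2, which has 4 terms.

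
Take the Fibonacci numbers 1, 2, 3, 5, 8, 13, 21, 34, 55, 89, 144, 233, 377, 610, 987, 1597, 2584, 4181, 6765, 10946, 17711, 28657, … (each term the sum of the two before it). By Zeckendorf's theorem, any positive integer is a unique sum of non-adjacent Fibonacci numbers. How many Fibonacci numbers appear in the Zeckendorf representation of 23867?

17711 ≤ 23867 < 28657, so take 17711; remainder 6156
4181 ≤ 6156 < 6765, so take 4181; remainder 1975
1597 ≤ 1975 < 2584, so take 1597; remainder 378
377 ≤ 378 < 610, so take 377; remainder 1
1 ≤ 1 < 2, so take 1; remainder 0
23867 = 17711 + 4181 + 1597 + 377 + 1, which has 5 terms.

5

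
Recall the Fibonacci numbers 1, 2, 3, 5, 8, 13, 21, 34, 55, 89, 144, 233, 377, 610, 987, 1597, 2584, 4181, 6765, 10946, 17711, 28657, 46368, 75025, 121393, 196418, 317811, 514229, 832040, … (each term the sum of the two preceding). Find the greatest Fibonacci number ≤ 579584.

514229

514229 ≤ 579584 < 832040, so the largest Fibonacci number not exceeding 579584 is 514229.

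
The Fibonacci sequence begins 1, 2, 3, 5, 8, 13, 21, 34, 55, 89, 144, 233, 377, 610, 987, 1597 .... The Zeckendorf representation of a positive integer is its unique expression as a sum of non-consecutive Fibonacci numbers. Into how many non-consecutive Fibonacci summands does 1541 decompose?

Greedily peel off the largest Fibonacci term at each step:
subtract 987 from 1541: 554 remains
subtract 377 from 554: 177 remains
subtract 144 from 177: 33 remains
subtract 21 from 33: 12 remains
subtract 8 from 12: 4 remains
subtract 3 from 4: 1 remains
subtract 1 from 1: 0 remains
1541 = 987 + 377 + 144 + 21 + 8 + 3 + 1, which has 7 terms.

7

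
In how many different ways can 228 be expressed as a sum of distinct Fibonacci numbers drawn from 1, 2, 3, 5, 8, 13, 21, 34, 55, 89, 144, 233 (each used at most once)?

9

Each representation comes from the Zeckendorf form by replacing some F_k with F_{k−1} + F_{k−2} where possible.
228 = 144+55+21+8 = 144+55+21+5+3 = 144+55+21+5+2+1 = 144+55+13+8+5+3 = … (5 more), for 9 in all.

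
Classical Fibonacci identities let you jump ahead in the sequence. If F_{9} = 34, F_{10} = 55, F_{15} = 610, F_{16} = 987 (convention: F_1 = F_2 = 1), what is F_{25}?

75025

By the addition formula F_{m+n} = F_m F_{n+1} + F_{m−1} F_n with m=10, n=15: F_{25} = 55·987 + 34·610 = 54285 + 20740 = 75025.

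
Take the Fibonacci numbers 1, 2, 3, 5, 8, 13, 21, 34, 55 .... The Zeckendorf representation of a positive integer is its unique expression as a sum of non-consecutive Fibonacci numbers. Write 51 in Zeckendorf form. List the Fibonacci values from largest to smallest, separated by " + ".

subtract 34 from 51: 17 remains
subtract 13 from 17: 4 remains
subtract 3 from 4: 1 remains
subtract 1 from 1: 0 remains
So 51 = 34 + 13 + 3 + 1, with no two terms consecutive in the sequence.

34 + 13 + 3 + 1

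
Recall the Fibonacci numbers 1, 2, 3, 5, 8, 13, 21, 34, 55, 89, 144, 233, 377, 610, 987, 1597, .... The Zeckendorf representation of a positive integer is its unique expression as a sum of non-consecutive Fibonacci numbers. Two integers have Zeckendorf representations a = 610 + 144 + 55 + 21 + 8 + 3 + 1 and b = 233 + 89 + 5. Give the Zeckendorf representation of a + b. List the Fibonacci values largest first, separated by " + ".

The two numbers are 842 and 327, so their sum is 1169.
subtract 987 from 1169: 182 remains
subtract 144 from 182: 38 remains
subtract 34 from 38: 4 remains
subtract 3 from 4: 1 remains
subtract 1 from 1: 0 remains

987 + 144 + 34 + 3 + 1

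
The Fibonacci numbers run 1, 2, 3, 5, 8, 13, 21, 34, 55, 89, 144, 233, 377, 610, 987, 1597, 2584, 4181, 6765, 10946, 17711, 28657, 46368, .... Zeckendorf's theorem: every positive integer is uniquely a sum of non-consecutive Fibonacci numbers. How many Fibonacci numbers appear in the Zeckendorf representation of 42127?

8

Greedily peel off the largest Fibonacci term at each step:
subtract 28657 from 42127: 13470 remains
subtract 10946 from 13470: 2524 remains
subtract 1597 from 2524: 927 remains
subtract 610 from 927: 317 remains
subtract 233 from 317: 84 remains
subtract 55 from 84: 29 remains
subtract 21 from 29: 8 remains
subtract 8 from 8: 0 remains
42127 = 28657 + 10946 + 1597 + 610 + 233 + 55 + 21 + 8, which has 8 terms.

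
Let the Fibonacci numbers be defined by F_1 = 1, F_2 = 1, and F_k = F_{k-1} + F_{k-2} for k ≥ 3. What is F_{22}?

17711

Iterating the recurrence up to F_{14} = 377 and F_{13} = 233:
F_{15} = F_{14} + F_{13} = 377 + 233 = 610
F_{16} = F_{15} + F_{14} = 610 + 377 = 987
F_{17} = F_{16} + F_{15} = 987 + 610 = 1597
F_{18} = F_{17} + F_{16} = 1597 + 987 = 2584
F_{19} = F_{18} + F_{17} = 2584 + 1597 = 4181
F_{20} = F_{19} + F_{18} = 4181 + 2584 = 6765
F_{21} = F_{20} + F_{19} = 6765 + 4181 = 10946
F_{22} = F_{21} + F_{20} = 10946 + 6765 = 17711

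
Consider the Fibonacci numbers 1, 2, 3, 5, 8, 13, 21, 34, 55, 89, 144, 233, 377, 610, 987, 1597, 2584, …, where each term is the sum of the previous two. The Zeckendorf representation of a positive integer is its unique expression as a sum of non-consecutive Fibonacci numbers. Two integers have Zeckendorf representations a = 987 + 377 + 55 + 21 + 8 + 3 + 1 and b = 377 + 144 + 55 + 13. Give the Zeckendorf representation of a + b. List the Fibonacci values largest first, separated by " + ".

1597 + 377 + 55 + 8 + 3 + 1

The two numbers are 1452 and 589, so their sum is 2041.
Greedy algorithm:
2041: greatest Fibonacci not exceeding it is 1597, leaving 444
444: greatest Fibonacci not exceeding it is 377, leaving 67
67: greatest Fibonacci not exceeding it is 55, leaving 12
12: greatest Fibonacci not exceeding it is 8, leaving 4
4: greatest Fibonacci not exceeding it is 3, leaving 1
1: greatest Fibonacci not exceeding it is 1, leaving 0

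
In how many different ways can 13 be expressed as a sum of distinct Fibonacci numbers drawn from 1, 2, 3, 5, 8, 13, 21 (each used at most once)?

Starting from the Zeckendorf form and repeatedly splitting a term F_k into F_{k−1} + F_{k−2} (when neither is already used) reaches every representation.
13 = 13 = 8+5 = 8+3+2 — 3 representations.

3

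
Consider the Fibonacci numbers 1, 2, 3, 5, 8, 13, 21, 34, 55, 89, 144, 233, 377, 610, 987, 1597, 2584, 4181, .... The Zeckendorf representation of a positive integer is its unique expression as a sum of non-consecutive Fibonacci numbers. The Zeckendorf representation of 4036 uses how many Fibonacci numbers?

8

Greedily peel off the largest Fibonacci term at each step:
largest Fibonacci ≤ 4036 is 2584; 4036 − 2584 = 1452
largest Fibonacci ≤ 1452 is 987; 1452 − 987 = 465
largest Fibonacci ≤ 465 is 377; 465 − 377 = 88
largest Fibonacci ≤ 88 is 55; 88 − 55 = 33
largest Fibonacci ≤ 33 is 21; 33 − 21 = 12
largest Fibonacci ≤ 12 is 8; 12 − 8 = 4
largest Fibonacci ≤ 4 is 3; 4 − 3 = 1
largest Fibonacci ≤ 1 is 1; 1 − 1 = 0
4036 = 2584 + 987 + 377 + 55 + 21 + 8 + 3 + 1, which has 8 terms.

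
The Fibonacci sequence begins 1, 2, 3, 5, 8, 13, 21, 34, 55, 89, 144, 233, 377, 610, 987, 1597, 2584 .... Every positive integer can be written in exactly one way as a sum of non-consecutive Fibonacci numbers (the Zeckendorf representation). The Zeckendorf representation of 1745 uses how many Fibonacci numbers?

4

Repeatedly subtract the largest Fibonacci number that fits:
largest Fibonacci ≤ 1745 is 1597; 1745 − 1597 = 148
largest Fibonacci ≤ 148 is 144; 148 − 144 = 4
largest Fibonacci ≤ 4 is 3; 4 − 3 = 1
largest Fibonacci ≤ 1 is 1; 1 − 1 = 0
1745 = 1597 + 144 + 3 + 1, which has 4 terms.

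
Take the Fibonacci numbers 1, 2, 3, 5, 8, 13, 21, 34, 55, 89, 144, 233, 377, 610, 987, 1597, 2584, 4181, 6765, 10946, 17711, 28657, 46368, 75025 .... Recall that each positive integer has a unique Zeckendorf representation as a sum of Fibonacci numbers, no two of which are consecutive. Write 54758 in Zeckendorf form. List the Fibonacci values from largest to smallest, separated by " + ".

Greedy algorithm:
54758 − 46368 = 8390
8390 − 6765 = 1625
1625 − 1597 = 28
28 − 21 = 7
7 − 5 = 2
2 − 2 = 0
So 54758 = 46368 + 6765 + 1597 + 21 + 5 + 2, with no two terms consecutive in the sequence.

46368 + 6765 + 1597 + 21 + 5 + 2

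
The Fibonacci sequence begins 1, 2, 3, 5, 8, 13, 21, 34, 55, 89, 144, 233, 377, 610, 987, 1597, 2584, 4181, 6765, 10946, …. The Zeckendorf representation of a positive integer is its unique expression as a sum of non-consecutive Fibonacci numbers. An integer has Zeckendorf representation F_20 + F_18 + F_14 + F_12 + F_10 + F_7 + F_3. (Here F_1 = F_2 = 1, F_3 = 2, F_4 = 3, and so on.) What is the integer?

9940

F_20 + F_18 + F_14 + F_12 + F_10 + F_7 + F_3 = 6765 + 2584 + 377 + 144 + 55 + 13 + 2 = 9940.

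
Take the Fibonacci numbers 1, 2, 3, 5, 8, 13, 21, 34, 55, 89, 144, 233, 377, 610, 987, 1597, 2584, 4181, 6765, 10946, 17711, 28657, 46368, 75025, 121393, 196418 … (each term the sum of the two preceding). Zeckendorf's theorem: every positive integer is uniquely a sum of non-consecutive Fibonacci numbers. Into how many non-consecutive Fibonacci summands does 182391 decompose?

8

Repeatedly subtract the largest Fibonacci number that fits:
182391: greatest Fibonacci not exceeding it is 121393, leaving 60998
60998: greatest Fibonacci not exceeding it is 46368, leaving 14630
14630: greatest Fibonacci not exceeding it is 10946, leaving 3684
3684: greatest Fibonacci not exceeding it is 2584, leaving 1100
1100: greatest Fibonacci not exceeding it is 987, leaving 113
113: greatest Fibonacci not exceeding it is 89, leaving 24
24: greatest Fibonacci not exceeding it is 21, leaving 3
3: greatest Fibonacci not exceeding it is 3, leaving 0
182391 = 121393 + 46368 + 10946 + 2584 + 987 + 89 + 21 + 3, which has 8 terms.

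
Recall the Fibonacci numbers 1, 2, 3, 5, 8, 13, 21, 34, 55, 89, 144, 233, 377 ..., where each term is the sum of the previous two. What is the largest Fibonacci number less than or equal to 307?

233 ≤ 307 < 377, so the largest Fibonacci number not exceeding 307 is 233.

233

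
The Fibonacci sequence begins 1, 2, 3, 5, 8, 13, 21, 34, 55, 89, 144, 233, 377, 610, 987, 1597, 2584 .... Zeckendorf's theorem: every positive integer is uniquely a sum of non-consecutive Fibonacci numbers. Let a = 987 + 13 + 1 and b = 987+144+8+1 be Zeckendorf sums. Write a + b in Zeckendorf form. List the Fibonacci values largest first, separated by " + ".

1597 + 377 + 144 + 21 + 2

The two numbers are 1001 and 1140, so their sum is 2141.
Greedy algorithm:
largest Fibonacci ≤ 2141 is 1597; 2141 − 1597 = 544
largest Fibonacci ≤ 544 is 377; 544 − 377 = 167
largest Fibonacci ≤ 167 is 144; 167 − 144 = 23
largest Fibonacci ≤ 23 is 21; 23 − 21 = 2
largest Fibonacci ≤ 2 is 2; 2 − 2 = 0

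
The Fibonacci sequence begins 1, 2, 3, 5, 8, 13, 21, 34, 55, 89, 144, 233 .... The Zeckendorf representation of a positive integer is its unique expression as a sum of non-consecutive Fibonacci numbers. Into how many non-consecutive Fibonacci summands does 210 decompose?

largest Fibonacci ≤ 210 is 144; 210 − 144 = 66
largest Fibonacci ≤ 66 is 55; 66 − 55 = 11
largest Fibonacci ≤ 11 is 8; 11 − 8 = 3
largest Fibonacci ≤ 3 is 3; 3 − 3 = 0
210 = 144 + 55 + 8 + 3, which has 4 terms.

4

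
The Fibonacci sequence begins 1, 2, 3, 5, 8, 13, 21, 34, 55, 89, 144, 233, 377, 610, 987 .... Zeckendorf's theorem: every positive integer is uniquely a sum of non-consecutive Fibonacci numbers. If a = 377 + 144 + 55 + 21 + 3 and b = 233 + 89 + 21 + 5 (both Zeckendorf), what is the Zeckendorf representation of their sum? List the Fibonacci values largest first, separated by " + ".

The two numbers are 600 and 348, so their sum is 948.
Greedily peel off the largest Fibonacci term at each step:
948 − 610 = 338
338 − 233 = 105
105 − 89 = 16
16 − 13 = 3
3 − 3 = 0

610 + 233 + 89 + 13 + 3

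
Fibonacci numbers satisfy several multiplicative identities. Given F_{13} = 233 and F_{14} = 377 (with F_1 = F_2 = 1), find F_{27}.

By F_{2k+1} = F_k² + F_{k+1}²: F_{27} = 233² + 377² = 54289 + 142129 = 196418.

196418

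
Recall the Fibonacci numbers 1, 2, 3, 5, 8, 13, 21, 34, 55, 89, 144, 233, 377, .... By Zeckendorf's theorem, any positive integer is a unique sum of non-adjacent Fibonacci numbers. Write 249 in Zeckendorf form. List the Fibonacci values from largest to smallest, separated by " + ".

233 + 13 + 3

Greedily peel off the largest Fibonacci term at each step:
233 ≤ 249 < 377, so take 233; remainder 16
13 ≤ 16 < 21, so take 13; remainder 3
3 ≤ 3 < 5, so take 3; remainder 0
So 249 = 233 + 13 + 3, with no two terms consecutive in the sequence.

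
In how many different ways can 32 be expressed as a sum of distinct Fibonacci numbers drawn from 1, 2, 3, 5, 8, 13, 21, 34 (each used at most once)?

4

Each representation comes from the Zeckendorf form by replacing some F_k with F_{k−1} + F_{k−2} where possible.
32 = 21+8+3 = 21+8+2+1 = 21+5+3+2+1 = 13+8+5+3+2+1 — 4 representations.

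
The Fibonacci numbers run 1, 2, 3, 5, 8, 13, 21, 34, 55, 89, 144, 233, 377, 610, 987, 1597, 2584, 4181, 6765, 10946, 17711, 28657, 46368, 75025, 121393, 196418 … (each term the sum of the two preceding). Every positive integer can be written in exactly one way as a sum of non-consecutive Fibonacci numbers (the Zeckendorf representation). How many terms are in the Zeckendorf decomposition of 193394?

Greedily peel off the largest Fibonacci term at each step:
193394 − 121393 = 72001
72001 − 46368 = 25633
25633 − 17711 = 7922
7922 − 6765 = 1157
1157 − 987 = 170
170 − 144 = 26
26 − 21 = 5
5 − 5 = 0
193394 = 121393 + 46368 + 17711 + 6765 + 987 + 144 + 21 + 5, which has 8 terms.

8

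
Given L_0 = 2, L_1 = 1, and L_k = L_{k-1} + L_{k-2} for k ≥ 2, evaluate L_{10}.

Iterating the recurrence up to L_{5} = 11 and L_{4} = 7:
L_{6} = L_{5} + L_{4} = 11 + 7 = 18
L_{7} = L_{6} + L_{5} = 18 + 11 = 29
L_{8} = L_{7} + L_{6} = 29 + 18 = 47
L_{9} = L_{8} + L_{7} = 47 + 29 = 76
L_{10} = L_{9} + L_{8} = 76 + 47 = 123

123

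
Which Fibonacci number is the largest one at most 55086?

46368 ≤ 55086 < 75025, so the largest Fibonacci number not exceeding 55086 is 46368.

46368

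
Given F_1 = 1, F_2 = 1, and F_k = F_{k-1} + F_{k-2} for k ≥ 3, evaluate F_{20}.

Iterating the recurrence up to F_{13} = 233 and F_{12} = 144:
F_{14} = F_{13} + F_{12} = 233 + 144 = 377
F_{15} = F_{14} + F_{13} = 377 + 233 = 610
F_{16} = F_{15} + F_{14} = 610 + 377 = 987
F_{17} = F_{16} + F_{15} = 987 + 610 = 1597
F_{18} = F_{17} + F_{16} = 1597 + 987 = 2584
F_{19} = F_{18} + F_{17} = 2584 + 1597 = 4181
F_{20} = F_{19} + F_{18} = 4181 + 2584 = 6765

6765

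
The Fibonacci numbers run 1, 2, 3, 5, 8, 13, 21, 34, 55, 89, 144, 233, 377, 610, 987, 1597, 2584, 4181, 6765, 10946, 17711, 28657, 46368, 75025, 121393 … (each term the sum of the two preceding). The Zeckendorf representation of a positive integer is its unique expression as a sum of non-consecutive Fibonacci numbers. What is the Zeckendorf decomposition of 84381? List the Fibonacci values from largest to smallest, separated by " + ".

75025 + 6765 + 2584 + 5 + 2

Greedy algorithm:
84381: greatest Fibonacci not exceeding it is 75025, leaving 9356
9356: greatest Fibonacci not exceeding it is 6765, leaving 2591
2591: greatest Fibonacci not exceeding it is 2584, leaving 7
7: greatest Fibonacci not exceeding it is 5, leaving 2
2: greatest Fibonacci not exceeding it is 2, leaving 0
So 84381 = 75025 + 6765 + 2584 + 5 + 2, with no two terms consecutive in the sequence.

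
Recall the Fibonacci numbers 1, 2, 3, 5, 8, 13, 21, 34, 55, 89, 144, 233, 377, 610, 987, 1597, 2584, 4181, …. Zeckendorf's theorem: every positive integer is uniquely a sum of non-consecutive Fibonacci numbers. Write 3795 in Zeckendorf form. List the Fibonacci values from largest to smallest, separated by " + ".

2584 + 987 + 144 + 55 + 21 + 3 + 1

subtract 2584 from 3795: 1211 remains
subtract 987 from 1211: 224 remains
subtract 144 from 224: 80 remains
subtract 55 from 80: 25 remains
subtract 21 from 25: 4 remains
subtract 3 from 4: 1 remains
subtract 1 from 1: 0 remains
So 3795 = 2584 + 987 + 144 + 55 + 21 + 3 + 1, with no two terms consecutive in the sequence.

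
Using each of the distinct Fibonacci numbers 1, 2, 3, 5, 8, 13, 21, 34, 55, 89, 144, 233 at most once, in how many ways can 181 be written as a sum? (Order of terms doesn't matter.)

Starting from the Zeckendorf form and repeatedly splitting a term F_k into F_{k−1} + F_{k−2} (when neither is already used) reaches every representation.
181 = 144+34+3 = 144+34+2+1 = 144+21+13+3 = 89+55+34+3 = … (8 more), for 12 in all.

12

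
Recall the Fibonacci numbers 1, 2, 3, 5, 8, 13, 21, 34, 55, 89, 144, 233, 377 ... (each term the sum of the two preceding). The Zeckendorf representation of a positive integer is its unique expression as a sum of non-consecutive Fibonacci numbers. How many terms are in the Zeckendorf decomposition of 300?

5

Repeatedly subtract the largest Fibonacci number that fits:
300: greatest Fibonacci not exceeding it is 233, leaving 67
67: greatest Fibonacci not exceeding it is 55, leaving 12
12: greatest Fibonacci not exceeding it is 8, leaving 4
4: greatest Fibonacci not exceeding it is 3, leaving 1
1: greatest Fibonacci not exceeding it is 1, leaving 0
300 = 233 + 55 + 8 + 3 + 1, which has 5 terms.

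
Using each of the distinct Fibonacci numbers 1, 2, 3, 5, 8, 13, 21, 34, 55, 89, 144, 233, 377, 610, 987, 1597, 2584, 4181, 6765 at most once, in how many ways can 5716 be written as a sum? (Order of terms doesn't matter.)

44

Starting from the Zeckendorf form and repeatedly splitting a term F_k into F_{k−1} + F_{k−2} (when neither is already used) reaches every representation.
5716 = 4181+987+377+144+21+5+1 = 4181+987+377+144+21+3+2+1 = 4181+987+377+144+13+8+5+1 = 4181+987+377+89+55+21+5+1 = 4181+987+377+144+13+8+3+2+1 = … (39 more), for 44 in all.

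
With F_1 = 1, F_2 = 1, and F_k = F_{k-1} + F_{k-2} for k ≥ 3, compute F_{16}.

Iterating the recurrence up to F_{9} = 34 and F_{8} = 21:
F_{10} = F_{9} + F_{8} = 34 + 21 = 55
F_{11} = F_{10} + F_{9} = 55 + 34 = 89
F_{12} = F_{11} + F_{10} = 89 + 55 = 144
F_{13} = F_{12} + F_{11} = 144 + 89 = 233
F_{14} = F_{13} + F_{12} = 233 + 144 = 377
F_{15} = F_{14} + F_{13} = 377 + 233 = 610
F_{16} = F_{15} + F_{14} = 610 + 377 = 987

987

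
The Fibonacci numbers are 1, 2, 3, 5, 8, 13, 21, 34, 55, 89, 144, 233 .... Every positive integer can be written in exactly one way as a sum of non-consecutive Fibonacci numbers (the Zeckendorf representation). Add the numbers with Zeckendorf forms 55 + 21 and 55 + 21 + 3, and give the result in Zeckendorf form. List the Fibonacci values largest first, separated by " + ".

144 + 8 + 3

The two numbers are 76 and 79, so their sum is 155.
Greedily peel off the largest Fibonacci term at each step:
144 ≤ 155 < 233, so take 144; remainder 11
8 ≤ 11 < 13, so take 8; remainder 3
3 ≤ 3 < 5, so take 3; remainder 0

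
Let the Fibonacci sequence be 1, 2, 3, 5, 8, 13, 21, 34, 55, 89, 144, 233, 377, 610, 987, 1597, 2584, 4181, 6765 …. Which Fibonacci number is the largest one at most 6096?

4181

4181 ≤ 6096 < 6765, so the largest Fibonacci number not exceeding 6096 is 4181.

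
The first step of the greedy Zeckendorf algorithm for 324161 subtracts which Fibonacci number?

317811 ≤ 324161 < 514229, so the largest Fibonacci number not exceeding 324161 is 317811.

317811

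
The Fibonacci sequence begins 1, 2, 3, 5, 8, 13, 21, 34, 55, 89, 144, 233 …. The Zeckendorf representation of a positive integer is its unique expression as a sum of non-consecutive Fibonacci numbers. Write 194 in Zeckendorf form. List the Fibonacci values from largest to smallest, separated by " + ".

194 − 144 = 50
50 − 34 = 16
16 − 13 = 3
3 − 3 = 0
So 194 = 144 + 34 + 13 + 3, with no two terms consecutive in the sequence.

144 + 34 + 13 + 3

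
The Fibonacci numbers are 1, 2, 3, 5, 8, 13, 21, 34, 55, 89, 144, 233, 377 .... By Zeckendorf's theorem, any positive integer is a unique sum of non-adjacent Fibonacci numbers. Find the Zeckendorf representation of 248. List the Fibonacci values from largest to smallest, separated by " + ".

subtract 233 from 248: 15 remains
subtract 13 from 15: 2 remains
subtract 2 from 2: 0 remains
So 248 = 233 + 13 + 2, with no two terms consecutive in the sequence.

233 + 13 + 2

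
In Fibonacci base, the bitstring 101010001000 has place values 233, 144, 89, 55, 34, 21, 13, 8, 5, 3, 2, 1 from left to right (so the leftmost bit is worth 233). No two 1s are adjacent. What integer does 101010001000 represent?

361

Summing the place values of the 1 bits: 233 + 89 + 34 + 5 = 361.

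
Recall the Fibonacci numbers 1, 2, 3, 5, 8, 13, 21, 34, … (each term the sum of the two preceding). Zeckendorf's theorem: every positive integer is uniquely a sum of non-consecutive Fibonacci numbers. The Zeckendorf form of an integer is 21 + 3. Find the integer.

21 + 3 = 24.

24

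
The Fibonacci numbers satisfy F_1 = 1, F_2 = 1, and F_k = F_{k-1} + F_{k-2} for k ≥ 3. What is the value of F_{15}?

610

Iterating the recurrence up to F_{10} = 55 and F_{9} = 34:
F_{11} = F_{10} + F_{9} = 55 + 34 = 89
F_{12} = F_{11} + F_{10} = 89 + 55 = 144
F_{13} = F_{12} + F_{11} = 144 + 89 = 233
F_{14} = F_{13} + F_{12} = 233 + 144 = 377
F_{15} = F_{14} + F_{13} = 377 + 233 = 610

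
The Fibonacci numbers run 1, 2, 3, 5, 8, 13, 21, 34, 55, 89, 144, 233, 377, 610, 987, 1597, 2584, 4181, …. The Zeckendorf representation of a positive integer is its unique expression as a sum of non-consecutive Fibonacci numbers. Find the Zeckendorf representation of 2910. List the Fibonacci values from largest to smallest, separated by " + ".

2584 ≤ 2910 < 4181, so take 2584; remainder 326
233 ≤ 326 < 377, so take 233; remainder 93
89 ≤ 93 < 144, so take 89; remainder 4
3 ≤ 4 < 5, so take 3; remainder 1
1 ≤ 1 < 2, so take 1; remainder 0
So 2910 = 2584 + 233 + 89 + 3 + 1, with no two terms consecutive in the sequence.

2584 + 233 + 89 + 3 + 1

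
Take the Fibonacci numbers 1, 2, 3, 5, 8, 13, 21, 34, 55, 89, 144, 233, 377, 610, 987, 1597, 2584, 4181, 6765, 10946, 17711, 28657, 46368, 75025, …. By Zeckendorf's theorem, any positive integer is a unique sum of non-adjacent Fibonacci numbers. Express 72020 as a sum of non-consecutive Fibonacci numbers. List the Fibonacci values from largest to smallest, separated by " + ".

46368 + 17711 + 6765 + 987 + 144 + 34 + 8 + 3

Repeatedly subtract the largest Fibonacci number that fits:
72020 − 46368 = 25652
25652 − 17711 = 7941
7941 − 6765 = 1176
1176 − 987 = 189
189 − 144 = 45
45 − 34 = 11
11 − 8 = 3
3 − 3 = 0
So 72020 = 46368 + 17711 + 6765 + 987 + 144 + 34 + 8 + 3, with no two terms consecutive in the sequence.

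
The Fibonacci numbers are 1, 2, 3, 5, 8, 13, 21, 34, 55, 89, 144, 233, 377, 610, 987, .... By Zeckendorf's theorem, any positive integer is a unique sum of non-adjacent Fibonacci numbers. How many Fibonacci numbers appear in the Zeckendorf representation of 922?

5

610 ≤ 922 < 987, so take 610; remainder 312
233 ≤ 312 < 377, so take 233; remainder 79
55 ≤ 79 < 89, so take 55; remainder 24
21 ≤ 24 < 34, so take 21; remainder 3
3 ≤ 3 < 5, so take 3; remainder 0
922 = 610 + 233 + 55 + 21 + 3, which has 5 terms.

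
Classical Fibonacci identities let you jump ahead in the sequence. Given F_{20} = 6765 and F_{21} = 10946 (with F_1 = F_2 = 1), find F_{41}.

165580141

By F_{2k+1} = F_k² + F_{k+1}²: F_{41} = 6765² + 10946² = 45765225 + 119814916 = 165580141.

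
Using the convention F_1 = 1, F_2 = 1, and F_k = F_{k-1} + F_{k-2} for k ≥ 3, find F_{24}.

Iterating the recurrence up to F_{17} = 1597 and F_{16} = 987:
F_{18} = F_{17} + F_{16} = 1597 + 987 = 2584
F_{19} = F_{18} + F_{17} = 2584 + 1597 = 4181
F_{20} = F_{19} + F_{18} = 4181 + 2584 = 6765
F_{21} = F_{20} + F_{19} = 6765 + 4181 = 10946
F_{22} = F_{21} + F_{20} = 10946 + 6765 = 17711
F_{23} = F_{22} + F_{21} = 17711 + 10946 = 28657
F_{24} = F_{23} + F_{22} = 28657 + 17711 = 46368

46368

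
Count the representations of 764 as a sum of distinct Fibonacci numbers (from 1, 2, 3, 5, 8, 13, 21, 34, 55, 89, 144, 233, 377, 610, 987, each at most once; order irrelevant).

14

764 = 610+144+8+2 = 610+144+5+3+2 = 610+89+55+8+2 = … (11 more), for 14 in all.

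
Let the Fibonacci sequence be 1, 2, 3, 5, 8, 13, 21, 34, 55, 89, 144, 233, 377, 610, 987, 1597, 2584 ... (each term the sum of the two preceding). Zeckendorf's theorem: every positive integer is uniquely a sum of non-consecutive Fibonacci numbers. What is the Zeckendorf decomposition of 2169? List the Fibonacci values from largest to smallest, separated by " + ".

Repeatedly subtract the largest Fibonacci number that fits:
1597 ≤ 2169 < 2584, so take 1597; remainder 572
377 ≤ 572 < 610, so take 377; remainder 195
144 ≤ 195 < 233, so take 144; remainder 51
34 ≤ 51 < 55, so take 34; remainder 17
13 ≤ 17 < 21, so take 13; remainder 4
3 ≤ 4 < 5, so take 3; remainder 1
1 ≤ 1 < 2, so take 1; remainder 0
So 2169 = 1597 + 377 + 144 + 34 + 13 + 3 + 1, with no two terms consecutive in the sequence.

1597 + 377 + 144 + 34 + 13 + 3 + 1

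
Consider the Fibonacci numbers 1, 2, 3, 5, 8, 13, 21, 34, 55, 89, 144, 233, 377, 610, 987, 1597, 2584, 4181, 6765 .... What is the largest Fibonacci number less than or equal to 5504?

4181

4181 ≤ 5504 < 6765, so the largest Fibonacci number not exceeding 5504 is 4181.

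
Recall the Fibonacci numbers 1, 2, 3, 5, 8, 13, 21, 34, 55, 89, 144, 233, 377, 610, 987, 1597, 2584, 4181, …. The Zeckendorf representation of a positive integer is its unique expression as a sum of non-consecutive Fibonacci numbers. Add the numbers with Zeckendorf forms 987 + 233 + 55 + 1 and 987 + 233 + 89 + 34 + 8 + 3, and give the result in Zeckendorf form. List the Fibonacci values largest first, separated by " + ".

2584 + 34 + 8 + 3 + 1

The two numbers are 1276 and 1354, so their sum is 2630.
largest Fibonacci ≤ 2630 is 2584; 2630 − 2584 = 46
largest Fibonacci ≤ 46 is 34; 46 − 34 = 12
largest Fibonacci ≤ 12 is 8; 12 − 8 = 4
largest Fibonacci ≤ 4 is 3; 4 − 3 = 1
largest Fibonacci ≤ 1 is 1; 1 − 1 = 0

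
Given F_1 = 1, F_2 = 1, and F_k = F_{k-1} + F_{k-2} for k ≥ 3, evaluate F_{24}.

46368

Iterating the recurrence up to F_{16} = 987 and F_{15} = 610:
F_{17} = F_{16} + F_{15} = 987 + 610 = 1597
F_{18} = F_{17} + F_{16} = 1597 + 987 = 2584
F_{19} = F_{18} + F_{17} = 2584 + 1597 = 4181
F_{20} = F_{19} + F_{18} = 4181 + 2584 = 6765
F_{21} = F_{20} + F_{19} = 6765 + 4181 = 10946
F_{22} = F_{21} + F_{20} = 10946 + 6765 = 17711
F_{23} = F_{22} + F_{21} = 17711 + 10946 = 28657
F_{24} = F_{23} + F_{22} = 28657 + 17711 = 46368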